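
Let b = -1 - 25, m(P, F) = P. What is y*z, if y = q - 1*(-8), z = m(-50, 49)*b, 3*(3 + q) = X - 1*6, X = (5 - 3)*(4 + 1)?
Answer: 24700/3 ≈ 8233.3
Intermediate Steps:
X = 10 (X = 2*5 = 10)
q = -5/3 (q = -3 + (10 - 1*6)/3 = -3 + (10 - 6)/3 = -3 + (⅓)*4 = -3 + 4/3 = -5/3 ≈ -1.6667)
b = -26
z = 1300 (z = -50*(-26) = 1300)
y = 19/3 (y = -5/3 - 1*(-8) = -5/3 + 8 = 19/3 ≈ 6.3333)
y*z = (19/3)*1300 = 24700/3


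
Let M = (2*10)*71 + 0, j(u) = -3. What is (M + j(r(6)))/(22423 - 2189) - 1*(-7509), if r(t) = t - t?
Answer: 151938523/20234 ≈ 7509.1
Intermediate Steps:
r(t) = 0
M = 1420 (M = 20*71 + 0 = 1420 + 0 = 1420)
(M + j(r(6)))/(22423 - 2189) - 1*(-7509) = (1420 - 3)/(22423 - 2189) - 1*(-7509) = 1417/20234 + 7509 = 151938523/20234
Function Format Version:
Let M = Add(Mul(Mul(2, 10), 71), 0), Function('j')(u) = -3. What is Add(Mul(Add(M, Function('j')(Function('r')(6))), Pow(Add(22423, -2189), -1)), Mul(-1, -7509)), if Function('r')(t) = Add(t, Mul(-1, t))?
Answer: Rational(151938523, 20234) ≈ 7509.1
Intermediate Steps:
Function('r')(t) = 0
M = 1420 (M = Add(Mul(20, 71), 0) = Add(1420, 0) = 1420)
Add(Mul(Add(M, Function('j')(Function('r')(6))), Pow(Add(22423, -2189), -1)), Mul(-1, -7509)) = Add(Mul(Add(1420, -3), Pow(Add(22423, -2189), -1)), Mul(-1, -7509)) = Add(Mul(1417, Pow(20234, -1)), 7509) = Add(Mul(1417, Rational(1, 20234)), 7509) = Add(Rational(1417, 20234), 7509) = Rational(151938523, 20234)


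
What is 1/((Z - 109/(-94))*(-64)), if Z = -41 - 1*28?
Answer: 47/204064 ≈ 0.00023032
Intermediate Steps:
Z = -69 (Z = -41 - 28 = -69)
1/((Z - 109/(-94))*(-64)) = 1/((-69 - 109/(-94))*(-64)) = 1/((-69 - 109*(-1/94))*(-64)) = 1/((-69 + 109/94)*(-64)) = 1/(-6377/94*(-64)) = 1/(204064/47) = 47/204064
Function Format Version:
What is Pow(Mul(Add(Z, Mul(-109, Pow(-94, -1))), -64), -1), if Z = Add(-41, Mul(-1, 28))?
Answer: Rational(47, 204064) ≈ 0.00023032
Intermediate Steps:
Z = -69 (Z = Add(-41, -28) = -69)
Pow(Mul(Add(Z, Mul(-109, Pow(-94, -1))), -64), -1) = Pow(Mul(Add(-69, Mul(-109, Pow(-94, -1))), -64), -1) = Pow(Mul(Add(-69, Mul(-109, Rational(-1, 94))), -64), -1) = Pow(Mul(Add(-69, Rational(109, 94)), -64), -1) = Pow(Mul(Rational(-6377, 94), -64), -1) = Pow(Rational(204064, 47), -1) = Rational(47, 204064)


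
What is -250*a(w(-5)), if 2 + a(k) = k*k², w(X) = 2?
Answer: -1500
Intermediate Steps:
a(k) = -2 + k³ (a(k) = -2 + k*k² = -2 + k³)
-250*a(w(-5)) = -250*(-2 + 2³) = -250*(-2 + 8) = -250*6 = -1500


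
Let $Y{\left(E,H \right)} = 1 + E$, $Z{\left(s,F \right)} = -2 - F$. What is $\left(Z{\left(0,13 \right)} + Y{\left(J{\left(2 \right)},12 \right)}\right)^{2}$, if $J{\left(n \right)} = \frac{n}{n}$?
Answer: $169$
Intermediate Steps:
$J{\left(n \right)} = 1$
$\left(Z{\left(0,13 \right)} + Y{\left(J{\left(2 \right)},12 \right)}\right)^{2} = \left(\left(-2 - 13\right) + \left(1 + 1\right)\right)^{2} = \left(\left(-2 - 13\right) + 2\right)^{2} = \left(-15 + 2\right)^{2} = \left(-13\right)^{2} = 169$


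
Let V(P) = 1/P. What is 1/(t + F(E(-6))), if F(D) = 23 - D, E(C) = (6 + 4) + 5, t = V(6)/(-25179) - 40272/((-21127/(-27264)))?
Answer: -3191740398/165850063315735 ≈ -1.9245e-5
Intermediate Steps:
t = -165875597238919/3191740398 (t = 1/(6*(-25179)) - 40272/((-21127/(-27264))) = (⅙)*(-1/25179) - 40272/((-21127*(-1/27264))) = -1/151074 - 40272/21127/27264 = -1/151074 - 40272*27264/21127 = -1/151074 - 1097975808/21127 = -165875597238919/3191740398 ≈ -51970.)
E(C) = 15 (E(C) = 10 + 5 = 15)
1/(t + F(E(-6))) = 1/(-165875597238919/3191740398 + (23 - 1*15)) = 1/(-165875597238919/3191740398 + (23 - 15)) = 1/(-165875597238919/3191740398 + 8) = 1/(-165850063315735/3191740398) = -3191740398/165850063315735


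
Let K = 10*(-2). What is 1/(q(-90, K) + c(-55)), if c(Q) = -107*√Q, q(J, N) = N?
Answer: I/(-20*I + 107*√55) ≈ -3.1741e-5 + 0.0012594*I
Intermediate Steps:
K = -20
1/(q(-90, K) + c(-55)) = 1/(-20 - 107*I*√55)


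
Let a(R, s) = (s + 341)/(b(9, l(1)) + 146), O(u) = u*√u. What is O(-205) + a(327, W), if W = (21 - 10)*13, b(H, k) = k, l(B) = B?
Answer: 484/147 - 205*I*√205 ≈ 3.2925 - 2935.2*I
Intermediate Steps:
O(u) = u^(3/2)
W = 143 (W = 11*13 = 143)
a(R, s) = 341/147 + s/147 (a(R, s) = (s + 341)/(1 + 146) = (341 + s)/147 = (341 + s)*(1/147) = 341/147 + s/147)
O(-205) + a(327, W) = (-205)^(3/2) + (341/147 + (1/147)*143) = -205*I*√205 + (341/147 + 143/147) = -205*I*√205 + 484/147 = 484/147 - 205*I*√205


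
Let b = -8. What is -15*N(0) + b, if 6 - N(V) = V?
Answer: -98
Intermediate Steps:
N(V) = 6 - V
-15*N(0) + b = -15*(6 - 1*0) - 8 = -15*(6 + 0) - 8 = -15*6 - 8 = -90 - 8 = -98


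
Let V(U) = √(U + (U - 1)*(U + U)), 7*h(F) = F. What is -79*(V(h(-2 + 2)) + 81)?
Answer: 0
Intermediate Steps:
h(F) = F/7
V(U) = √(U + 2*U*(-1 + U)) (V(U) = √(U + (-1 + U)*(2*U)) = √(U + 2*U*(-1 + U)))
-79*(V(h(-2 + 2)) + 81) = -79*(√(((-2 + 2)/7)*(-1 + 2*((-2 + 2)/7))) + 81) = -79*(√(((⅐)*0)*(-1 + 2*((⅐)*0))) + 81) = -79*(√(0*(-1 + 2*0)) + 81) = -79*(√(0*(-1 + 0)) + 81) = -79*(√(0*(-1)) + 81) = -79*(√0 + 81) = -79*(0 + 81) = -79*81 = -6399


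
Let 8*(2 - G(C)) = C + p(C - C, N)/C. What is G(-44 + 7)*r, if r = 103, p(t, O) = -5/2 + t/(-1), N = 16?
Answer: 403451/592 ≈ 681.50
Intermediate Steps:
p(t, O) = -5/2 - t (p(t, O) = -5*1/2 + t*(-1) = -5/2 - t)
G(C) = 2 - C/8 + 5/(16*C) (G(C) = 2 - (C + (-5/2 - (C - C))/C)/8 = 2 - (C + (-5/2 - 1*0)/C)/8 = 2 - (C + (-5/2 + 0)/C)/8 = 2 - (C - 5/(2*C))/8 = 2 + (-C/8 + 5/(16*C)) = 2 - C/8 + 5/(16*C))
G(-44 + 7)*r = (2 - (-44 + 7)/8 + 5/(16*(-44 + 7)))*103 = (2 - 1/8*(-37) + (5/16)/(-37))*103 = (2 + 37/8 + (5/16)*(-1/37))*103 = (2 + 37/8 - 5/592)*103 = (3917/592)*103 = 403451/592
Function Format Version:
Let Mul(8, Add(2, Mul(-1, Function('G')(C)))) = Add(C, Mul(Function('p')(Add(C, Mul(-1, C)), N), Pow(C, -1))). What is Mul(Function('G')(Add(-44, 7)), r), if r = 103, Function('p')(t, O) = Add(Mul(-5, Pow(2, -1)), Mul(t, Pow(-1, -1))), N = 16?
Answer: Rational(403451, 592) ≈ 681.50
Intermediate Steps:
Function('p')(t, O) = Add(Rational(-5, 2), Mul(-1, t)) (Function('p')(t, O) = Add(Mul(-5, Rational(1, 2)), Mul(t, -1)) = Add(Rational(-5, 2), Mul(-1, t)))
Function('G')(C) = Add(2, Mul(Rational(-1, 8), C), Mul(Rational(5, 16), Pow(C, -1))) (Function('G')(C) = Add(2, Mul(Rational(-1, 8), Add(C, Mul(Add(Rational(-5, 2), Mul(-1, Add(C, Mul(-1, C)))), Pow(C, -1))))) = Add(2, Mul(Rational(-1, 8), Add(C, Mul(Add(Rational(-5, 2), Mul(-1, 0)), Pow(C, -1))))) = Add(2, Mul(Rational(-1, 8), Add(C, Mul(Add(Rational(-5, 2), 0), Pow(C, -1))))) = Add(2, Mul(Rational(-1, 8), Add(C, Mul(Rational(-5, 2), Pow(C, -1))))) = Add(2, Add(Mul(Rational(-1, 8), C), Mul(Rational(5, 16), Pow(C, -1)))) = Add(2, Mul(Rational(-1, 8), C), Mul(Rational(5, 16), Pow(C, -1))))
Mul(Function('G')(Add(-44, 7)), r) = Mul(Add(2, Mul(Rational(-1, 8), Add(-44, 7)), Mul(Rational(5, 16), Pow(Add(-44, 7), -1))), 103) = Mul(Add(2, Mul(Rational(-1, 8), -37), Mul(Rational(5, 16), Pow(-37, -1))), 103) = Mul(Add(2, Rational(37, 8), Mul(Rational(5, 16), Rational(-1, 37))), 103) = Mul(Add(2, Rational(37, 8), Rational(-5, 592)), 103) = Mul(Rational(3917, 592), 103) = Rational(403451, 592)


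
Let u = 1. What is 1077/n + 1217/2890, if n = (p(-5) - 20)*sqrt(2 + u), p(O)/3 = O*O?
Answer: 1217/2890 + 359*sqrt(3)/55 ≈ 11.727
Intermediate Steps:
p(O) = 3*O**2 (p(O) = 3*(O*O) = 3*O**2)
n = 55*sqrt(3) (n = (3*(-5)**2 - 20)*sqrt(2 + 1) = (3*25 - 20)*sqrt(3) = (75 - 20)*sqrt(3) = 55*sqrt(3) ≈ 95.263)
1077/n + 1217/2890 = 1077/((55*sqrt(3))) + 1217/2890 = 1077*(sqrt(3)/165) + 1217*(1/2890) = 359*sqrt(3)/55 + 1217/2890 = 1217/2890 + 359*sqrt(3)/55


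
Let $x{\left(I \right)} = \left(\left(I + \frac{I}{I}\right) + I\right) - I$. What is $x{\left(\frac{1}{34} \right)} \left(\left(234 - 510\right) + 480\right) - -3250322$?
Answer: $3250532$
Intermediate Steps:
$x{\left(I \right)} = 1 + I$ ($x{\left(I \right)} = \left(\left(I + 1\right) + I\right) - I = \left(\left(1 + I\right) + I\right) - I = \left(1 + 2 I\right) - I = 1 + I$)
$x{\left(\frac{1}{34} \right)} \left(\left(234 - 510\right) + 480\right) - -3250322 = \left(1 + \frac{1}{34}\right) \left(\left(234 - 510\right) + 480\right) - -3250322 = \left(1 + \frac{1}{34}\right) \left(-276 + 480\right) + 3250322 = \frac{35}{34} \cdot 204 + 3250322 = 210 + 3250322 = 3250532$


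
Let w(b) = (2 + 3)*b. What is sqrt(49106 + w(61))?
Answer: sqrt(49411) ≈ 222.29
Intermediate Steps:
w(b) = 5*b
sqrt(49106 + w(61)) = sqrt(49106 + 5*61) = sqrt(49106 + 305) = sqrt(49411)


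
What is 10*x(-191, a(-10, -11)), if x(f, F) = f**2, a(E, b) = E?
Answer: 364810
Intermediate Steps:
10*x(-191, a(-10, -11)) = 10*(-191)**2 = 10*36481 = 364810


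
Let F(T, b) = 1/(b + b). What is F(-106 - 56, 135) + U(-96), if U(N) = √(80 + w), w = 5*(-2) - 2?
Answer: 1/270 + 2*√17 ≈ 8.2499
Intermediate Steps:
w = -12 (w = -10 - 2 = -12)
U(N) = 2*√17 (U(N) = √(80 - 12) = √68 = 2*√17)
F(T, b) = 1/(2*b)
F(-106 - 56, 135) + U(-96) = (½)/135 + 2*√17 = (½)*(1/135) + 2*√17 = 1/270 + 2*√17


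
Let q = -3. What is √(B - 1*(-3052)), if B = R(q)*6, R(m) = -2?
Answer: 4*√190 ≈ 55.136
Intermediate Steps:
B = -12 (B = -2*6 = -12)
√(B - 1*(-3052)) = √(-12 - 1*(-3052)) = √(-12 + 3052) = √3040 = 4*√190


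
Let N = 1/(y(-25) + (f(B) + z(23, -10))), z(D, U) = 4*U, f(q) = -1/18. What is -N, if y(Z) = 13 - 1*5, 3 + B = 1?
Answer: 18/577 ≈ 0.031196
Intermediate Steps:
B = -2 (B = -3 + 1 = -2)
f(q) = -1/18 (f(q) = -1*1/18 = -1/18)
y(Z) = 8 (y(Z) = 13 - 5 = 8)
N = -18/577 (N = 1/(8 + (-1/18 + 4*(-10))) = 1/(8 + (-1/18 - 40)) = 1/(8 - 721/18) = 1/(-577/18) = -18/577 ≈ -0.031196)
-N = -1*(-18/577) = 18/577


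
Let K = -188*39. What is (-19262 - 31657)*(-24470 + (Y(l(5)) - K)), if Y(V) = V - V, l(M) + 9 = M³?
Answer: 872649822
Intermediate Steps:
l(M) = -9 + M³
K = -7332
Y(V) = 0
(-19262 - 31657)*(-24470 + (Y(l(5)) - K)) = (-19262 - 31657)*(-24470 + (0 - 1*(-7332))) = -50919*(-24470 + (0 + 7332)) = -50919*(-24470 + 7332) = -50919*(-17138) = 872649822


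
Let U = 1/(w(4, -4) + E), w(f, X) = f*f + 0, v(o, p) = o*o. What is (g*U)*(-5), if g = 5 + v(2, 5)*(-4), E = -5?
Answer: 5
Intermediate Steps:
v(o, p) = o²
w(f, X) = f² (w(f, X) = f² + 0 = f²)
g = -11 (g = 5 + 2²*(-4) = 5 + 4*(-4) = 5 - 16 = -11)
U = 1/11 (U = 1/(4² - 5) = 1/(16 - 5) = 1/11 ≈ 0.090909)
(g*U)*(-5) = -11*1/11*(-5) = -1*(-5) = 5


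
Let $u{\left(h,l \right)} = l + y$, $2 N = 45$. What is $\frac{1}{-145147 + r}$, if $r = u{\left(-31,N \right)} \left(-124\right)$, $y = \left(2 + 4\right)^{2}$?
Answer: $- \frac{1}{152401} \approx -6.5616 \cdot 10^{-6}$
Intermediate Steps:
$N = \frac{45}{2}$ ($N = \frac{1}{2} \cdot 45 = \frac{45}{2} \approx 22.5$)
$y = 36$ ($y = 6^{2} = 36$)
$u{\left(h,l \right)} = 36 + l$ ($u{\left(h,l \right)} = l + 36 = 36 + l$)
$r = -7254$ ($r = \left(36 + \frac{45}{2}\right) \left(-124\right) = \frac{117}{2} \left(-124\right) = -7254$)
$\frac{1}{-145147 + r} = \frac{1}{-145147 - 7254} = \frac{1}{-152401} = - \frac{1}{152401}$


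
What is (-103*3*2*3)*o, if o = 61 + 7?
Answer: -126072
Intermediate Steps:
o = 68
(-103*3*2*3)*o = -103*3*2*3*68 = -618*3*68 = -103*18*68 = -1854*68 = -126072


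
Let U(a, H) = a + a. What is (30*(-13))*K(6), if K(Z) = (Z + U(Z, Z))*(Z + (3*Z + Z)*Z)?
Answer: -1053000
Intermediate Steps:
U(a, H) = 2*a
K(Z) = 3*Z*(Z + 4*Z²) (K(Z) = (Z + 2*Z)*(Z + (3*Z + Z)*Z) = (3*Z)*(Z + (4*Z)*Z) = (3*Z)*(Z + 4*Z²) = 3*Z*(Z + 4*Z²))
(30*(-13))*K(6) = (30*(-13))*(6²*(3 + 12*6)) = -14040*(3 + 72) = -14040*75 = -390*2700 = -1053000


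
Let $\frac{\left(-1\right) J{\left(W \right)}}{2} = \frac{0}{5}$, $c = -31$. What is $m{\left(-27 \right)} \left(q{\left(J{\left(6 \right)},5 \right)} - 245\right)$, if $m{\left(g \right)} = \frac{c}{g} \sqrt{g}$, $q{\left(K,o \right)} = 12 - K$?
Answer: $- \frac{7223 i \sqrt{3}}{9} \approx - 1390.1 i$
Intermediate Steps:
$J{\left(W \right)} = 0$ ($J{\left(W \right)} = - 2 \cdot \frac{0}{5} = - 2 \cdot 0 \cdot \frac{1}{5} = \left(-2\right) 0 = 0$)
$m{\left(g \right)} = - \frac{31}{\sqrt{g}}$ ($m{\left(g \right)} = - \frac{31}{g} \sqrt{g} = - \frac{31}{\sqrt{g}}$)
$m{\left(-27 \right)} \left(q{\left(J{\left(6 \right)},5 \right)} - 245\right) = - \frac{31}{3 i \sqrt{3}} \left(\left(12 - 0\right) - 245\right) = - 31 \left(- \frac{i \sqrt{3}}{9}\right) \left(\left(12 + 0\right) - 245\right) = \frac{31 i \sqrt{3}}{9} \left(12 - 245\right) = \frac{31 i \sqrt{3}}{9} \left(-233\right) = - \frac{7223 i \sqrt{3}}{9}$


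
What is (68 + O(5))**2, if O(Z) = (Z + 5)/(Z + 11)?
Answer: 301401/64 ≈ 4709.4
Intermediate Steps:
O(Z) = (5 + Z)/(11 + Z)
(68 + O(5))**2 = (68 + (5 + 5)/(11 + 5))**2 = (68 + 10/16)**2 = (68 + (1/16)*10)**2 = (68 + 5/8)**2 = (549/8)**2 = 301401/64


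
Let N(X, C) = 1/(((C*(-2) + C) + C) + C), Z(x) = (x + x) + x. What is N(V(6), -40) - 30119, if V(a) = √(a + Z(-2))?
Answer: -1204761/40 ≈ -30119.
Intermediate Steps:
Z(x) = 3*x (Z(x) = 2*x + x = 3*x)
V(a) = √(-6 + a) (V(a) = √(a + 3*(-2)) = √(a - 6) = √(-6 + a))
N(X, C) = 1/C (N(X, C) = 1/(((-2*C + C) + C) + C) = 1/((-C + C) + C) = 1/(0 + C) = 1/C)
N(V(6), -40) - 30119 = 1/(-40) - 30119 = -1/40 - 30119 = -1204761/40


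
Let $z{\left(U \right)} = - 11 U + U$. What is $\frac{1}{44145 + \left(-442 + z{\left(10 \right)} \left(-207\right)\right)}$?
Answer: $\frac{1}{64403} \approx 1.5527 \cdot 10^{-5}$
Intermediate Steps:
$z{\left(U \right)} = - 10 U$
$\frac{1}{44145 + \left(-442 + z{\left(10 \right)} \left(-207\right)\right)} = \frac{1}{44145 - \left(442 - \left(-10\right) 10 \left(-207\right)\right)} = \frac{1}{44145 - -20258} = \frac{1}{44145 + \left(-442 + 20700\right)} = \frac{1}{44145 + 20258} = \frac{1}{64403}$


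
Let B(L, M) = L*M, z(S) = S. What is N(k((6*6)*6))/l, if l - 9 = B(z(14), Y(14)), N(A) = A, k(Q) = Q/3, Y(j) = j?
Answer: 72/205 ≈ 0.35122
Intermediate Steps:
k(Q) = Q/3 (k(Q) = Q*(⅓) = Q/3)
l = 205 (l = 9 + 14*14 = 9 + 196 = 205)
N(k((6*6)*6))/l = (((6*6)*6)/3)/205 = ((36*6)/3)*(1/205) = ((⅓)*216)*(1/205) = 72*(1/205) = 72/205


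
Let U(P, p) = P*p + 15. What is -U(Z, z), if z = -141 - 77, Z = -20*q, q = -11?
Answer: 47945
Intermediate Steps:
Z = 220 (Z = -20*(-11) = 220)
z = -218
U(P, p) = 15 + P*p
-U(Z, z) = -(15 + 220*(-218)) = -(15 - 47960) = -1*(-47945) = 47945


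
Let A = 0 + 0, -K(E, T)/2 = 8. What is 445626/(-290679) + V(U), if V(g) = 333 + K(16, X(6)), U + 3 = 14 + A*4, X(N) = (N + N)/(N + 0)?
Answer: 30566539/96893 ≈ 315.47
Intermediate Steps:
X(N) = 2 (X(N) = (2*N)/N = 2)
K(E, T) = -16 (K(E, T) = -2*8 = -16)
A = 0
U = 11 (U = -3 + (14 + 0*4) = -3 + (14 + 0) = -3 + 14 = 11)
V(g) = 317 (V(g) = 333 - 16 = 317)
445626/(-290679) + V(U) = 445626/(-290679) + 317 = 445626*(-1/290679) + 317 = -148542/96893 + 317 = 30566539/96893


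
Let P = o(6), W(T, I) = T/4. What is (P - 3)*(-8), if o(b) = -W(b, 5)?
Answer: 36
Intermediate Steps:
W(T, I) = T/4 (W(T, I) = T*(¼) = T/4)
o(b) = -b/4
P = -3/2 (P = -¼*6 = -3/2 ≈ -1.5000)
(P - 3)*(-8) = (-3/2 - 3)*(-8) = -9/2*(-8) = 36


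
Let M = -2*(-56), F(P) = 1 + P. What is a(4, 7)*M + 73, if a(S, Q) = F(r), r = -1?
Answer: 73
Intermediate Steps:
a(S, Q) = 0 (a(S, Q) = 1 - 1 = 0)
M = 112
a(4, 7)*M + 73 = 0*112 + 73 = 0 + 73 = 73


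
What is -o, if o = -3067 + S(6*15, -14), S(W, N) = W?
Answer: 2977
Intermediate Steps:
o = -2977 (o = -3067 + 6*15 = -3067 + 90 = -2977)
-o = -1*(-2977) = 2977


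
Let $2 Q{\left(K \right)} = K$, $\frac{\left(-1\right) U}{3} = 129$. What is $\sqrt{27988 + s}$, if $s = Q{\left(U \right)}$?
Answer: $\frac{\sqrt{111178}}{2} \approx 166.72$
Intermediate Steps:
$U = -387$ ($U = \left(-3\right) 129 = -387$)
$Q{\left(K \right)} = \frac{K}{2}$
$s = - \frac{387}{2}$ ($s = \frac{1}{2} \left(-387\right) = - \frac{387}{2} \approx -193.5$)
$\sqrt{27988 + s} = \sqrt{27988 - \frac{387}{2}} = \sqrt{\frac{55589}{2}} = \frac{\sqrt{111178}}{2}$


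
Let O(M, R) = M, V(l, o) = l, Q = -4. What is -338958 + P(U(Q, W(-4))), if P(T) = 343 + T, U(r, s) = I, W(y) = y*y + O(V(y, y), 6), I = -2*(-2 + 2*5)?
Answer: -338631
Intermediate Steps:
I = -16 (I = -2*(-2 + 10) = -2*8 = -16)
W(y) = y + y² (W(y) = y*y + y = y² + y = y + y²)
U(r, s) = -16
-338958 + P(U(Q, W(-4))) = -338958 + (343 - 16) = -338958 + 327 = -338631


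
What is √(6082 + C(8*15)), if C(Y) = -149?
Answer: √5933 ≈ 77.026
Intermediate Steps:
√(6082 + C(8*15)) = √(6082 - 149) = √5933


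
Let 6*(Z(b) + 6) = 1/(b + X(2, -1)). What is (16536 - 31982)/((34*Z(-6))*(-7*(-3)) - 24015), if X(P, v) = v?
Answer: 7723/14158 ≈ 0.54549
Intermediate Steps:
Z(b) = -6 + 1/(6*(-1 + b)) (Z(b) = -6 + 1/(6*(b - 1)) = -6 + 1/(6*(-1 + b)))
(16536 - 31982)/((34*Z(-6))*(-7*(-3)) - 24015) = (16536 - 31982)/((34*((37 - 36*(-6))/(6*(-1 - 6))))*(-7*(-3)) - 24015) = -15446/((34*((⅙)*(37 + 216)/(-7)))*(-1*(-21)) - 24015) = -15446/((34*((⅙)*(-⅐)*253))*21 - 24015) = -15446/((34*(-253/42))*21 - 24015) = -15446/(-4301/21*21 - 24015) = -15446/(-4301 - 24015) = -15446/(-28316) = -15446*(-1/28316) = 7723/14158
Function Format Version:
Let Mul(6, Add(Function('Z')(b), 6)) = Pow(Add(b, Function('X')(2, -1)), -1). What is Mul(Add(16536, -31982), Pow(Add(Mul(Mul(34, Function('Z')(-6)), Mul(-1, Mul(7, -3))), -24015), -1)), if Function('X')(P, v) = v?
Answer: Rational(7723, 14158) ≈ 0.54549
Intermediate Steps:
Function('Z')(b) = Add(-6, Mul(Rational(1, 6), Pow(Add(-1, b), -1))) (Function('Z')(b) = Add(-6, Mul(Rational(1, 6), Pow(Add(b, -1), -1))) = Add(-6, Mul(Rational(1, 6), Pow(Add(-1, b), -1))))
Mul(Add(16536, -31982), Pow(Add(Mul(Mul(34, Function('Z')(-6)), Mul(-1, Mul(7, -3))), -24015), -1)) = Mul(Add(16536, -31982), Pow(Add(Mul(Mul(34, Mul(Rational(1, 6), Pow(Add(-1, -6), -1), Add(37, Mul(-36, -6)))), Mul(-1, Mul(7, -3))), -24015), -1)) = Mul(-15446, Pow(Add(Mul(Mul(34, Mul(Rational(1, 6), Pow(-7, -1), Add(37, 216))), Mul(-1, -21)), -24015), -1)) = Mul(-15446, Pow(Add(Mul(Mul(34, Mul(Rational(1, 6), Rational(-1, 7), 253)), 21), -24015), -1)) = Mul(-15446, Pow(Add(Mul(Mul(34, Rational(-253, 42)), 21), -24015), -1)) = Mul(-15446, Pow(Add(Mul(Rational(-4301, 21), 21), -24015), -1)) = Mul(-15446, Pow(Add(-4301, -24015), -1)) = Mul(-15446, Pow(-28316, -1)) = Mul(-15446, Rational(-1, 28316)) = Rational(7723, 14158)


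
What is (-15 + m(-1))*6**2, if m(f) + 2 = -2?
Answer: -684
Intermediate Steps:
m(f) = -4 (m(f) = -2 - 2 = -4)
(-15 + m(-1))*6**2 = (-15 - 4)*6**2 = -19*36 = -684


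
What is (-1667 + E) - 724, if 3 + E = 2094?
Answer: -300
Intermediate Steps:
E = 2091 (E = -3 + 2094 = 2091)
(-1667 + E) - 724 = (-1667 + 2091) - 724 = 424 - 724 = -300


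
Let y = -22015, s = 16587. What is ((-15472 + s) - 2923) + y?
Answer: -23823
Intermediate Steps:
((-15472 + s) - 2923) + y = ((-15472 + 16587) - 2923) - 22015 = (1115 - 2923) - 22015 = -1808 - 22015 = -23823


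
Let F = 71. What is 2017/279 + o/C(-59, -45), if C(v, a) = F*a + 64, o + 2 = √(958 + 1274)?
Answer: 203735/28179 - 6*√62/3131 ≈ 7.2149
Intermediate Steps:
o = -2 + 6*√62 (o = -2 + √(958 + 1274) = -2 + √2232 = -2 + 6*√62 ≈ 45.244)
C(v, a) = 64 + 71*a (C(v, a) = 71*a + 64 = 64 + 71*a)
2017/279 + o/C(-59, -45) = 2017/279 + (-2 + 6*√62)/(64 + 71*(-45)) = 2017*(1/279) + (-2 + 6*√62)/(64 - 3195) = 2017/279 + (-2 + 6*√62)/(-3131) = 2017/279 + (-2 + 6*√62)*(-1/3131) = 2017/279 + (2/3131 - 6*√62/3131) = 203735/28179 - 6*√62/3131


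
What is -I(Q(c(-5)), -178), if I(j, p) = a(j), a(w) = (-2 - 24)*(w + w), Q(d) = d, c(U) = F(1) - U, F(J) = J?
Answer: 312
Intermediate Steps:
c(U) = 1 - U
a(w) = -52*w
I(j, p) = -52*j
-I(Q(c(-5)), -178) = -(-52)*(1 - 1*(-5)) = -(-52)*(1 + 5) = -(-52)*6 = -1*(-312) = 312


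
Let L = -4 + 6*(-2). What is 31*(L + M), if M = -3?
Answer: -589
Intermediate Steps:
L = -16 (L = -4 - 12 = -16)
31*(L + M) = 31*(-16 - 3) = 31*(-19) = -589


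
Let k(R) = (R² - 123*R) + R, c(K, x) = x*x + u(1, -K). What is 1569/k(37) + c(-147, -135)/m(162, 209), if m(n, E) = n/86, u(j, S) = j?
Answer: 2464666021/254745 ≈ 9675.0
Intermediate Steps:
c(K, x) = 1 + x² (c(K, x) = x*x + 1 = x² + 1 = 1 + x²)
k(R) = R² - 122*R
m(n, E) = n/86 (m(n, E) = n*(1/86) = n/86)
1569/k(37) + c(-147, -135)/m(162, 209) = 1569/((37*(-122 + 37))) + (1 + (-135)²)/(((1/86)*162)) = 1569/((37*(-85))) + (1 + 18225)/(81/43) = 1569/(-3145) + 18226*(43/81) = 1569*(-1/3145) + 783718/81 = -1569/3145 + 783718/81 = 2464666021/254745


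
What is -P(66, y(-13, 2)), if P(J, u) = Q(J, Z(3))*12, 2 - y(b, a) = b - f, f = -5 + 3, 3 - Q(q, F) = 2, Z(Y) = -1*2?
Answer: -12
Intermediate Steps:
Z(Y) = -2
Q(q, F) = 1 (Q(q, F) = 3 - 1*2 = 3 - 2 = 1)
f = -2
y(b, a) = -b (y(b, a) = 2 - (b - 1*(-2)) = 2 - (b + 2) = 2 - (2 + b) = 2 + (-2 - b) = -b)
P(J, u) = 12 (P(J, u) = 1*12 = 12)
-P(66, y(-13, 2)) = -1*12 = -12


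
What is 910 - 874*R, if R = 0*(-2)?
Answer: 910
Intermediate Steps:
R = 0
910 - 874*R = 910 - 874*0 = 910 - 1*0 = 910 + 0 = 910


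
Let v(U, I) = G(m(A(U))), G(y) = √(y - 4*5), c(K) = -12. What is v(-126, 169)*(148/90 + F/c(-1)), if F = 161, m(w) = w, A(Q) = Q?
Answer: -2119*I*√146/180 ≈ -142.24*I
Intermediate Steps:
G(y) = √(-20 + y) (G(y) = √(y - 20) = √(-20 + y))
v(U, I) = √(-20 + U)
v(-126, 169)*(148/90 + F/c(-1)) = √(-20 - 126)*(148/90 + 161/(-12)) = √(-146)*(148*(1/90) + 161*(-1/12)) = (I*√146)*(74/45 - 161/12) = (I*√146)*(-2119/180) = -2119*I*√146/180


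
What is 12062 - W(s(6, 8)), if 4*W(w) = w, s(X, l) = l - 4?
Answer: 12061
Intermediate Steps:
s(X, l) = -4 + l
W(w) = w/4
12062 - W(s(6, 8)) = 12062 - (-4 + 8)/4 = 12062 - 4/4 = 12062 - 1*1 = 12062 - 1 = 12061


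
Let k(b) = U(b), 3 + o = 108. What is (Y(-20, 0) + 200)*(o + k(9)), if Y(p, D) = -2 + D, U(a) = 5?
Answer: 21780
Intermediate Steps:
o = 105 (o = -3 + 108 = 105)
k(b) = 5
(Y(-20, 0) + 200)*(o + k(9)) = ((-2 + 0) + 200)*(105 + 5) = (-2 + 200)*110 = 198*110 = 21780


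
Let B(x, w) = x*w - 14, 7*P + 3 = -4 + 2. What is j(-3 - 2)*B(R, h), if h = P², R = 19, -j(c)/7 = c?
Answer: -1055/7 ≈ -150.71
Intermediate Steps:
j(c) = -7*c
P = -5/7 (P = -3/7 + (-4 + 2)/7 = -3/7 + (⅐)*(-2) = -3/7 - 2/7 = -5/7 ≈ -0.71429)
h = 25/49 (h = (-5/7)² = 25/49 ≈ 0.51020)
B(x, w) = -14 + w*x (B(x, w) = w*x - 14 = -14 + w*x)
j(-3 - 2)*B(R, h) = (-7*(-3 - 2))*(-14 + (25/49)*19) = (-7*(-5))*(-14 + 475/49) = 35*(-211/49) = -1055/7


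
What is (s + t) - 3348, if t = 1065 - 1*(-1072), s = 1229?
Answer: 18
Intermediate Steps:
t = 2137 (t = 1065 + 1072 = 2137)
(s + t) - 3348 = (1229 + 2137) - 3348 = 3366 - 3348 = 18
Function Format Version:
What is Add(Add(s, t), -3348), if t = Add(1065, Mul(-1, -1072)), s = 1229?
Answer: 18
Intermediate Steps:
t = 2137 (t = Add(1065, 1072) = 2137)
Add(Add(s, t), -3348) = Add(Add(1229, 2137), -3348) = Add(3366, -3348) = 18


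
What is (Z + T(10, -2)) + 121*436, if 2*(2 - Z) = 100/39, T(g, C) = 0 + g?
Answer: 2057902/39 ≈ 52767.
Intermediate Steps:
T(g, C) = g
Z = 28/39 (Z = 2 - 50/39 = 28/39 ≈ 0.71795)
(Z + T(10, -2)) + 121*436 = (28/39 + 10) + 121*436 = 418/39 + 52756 = 2057902/39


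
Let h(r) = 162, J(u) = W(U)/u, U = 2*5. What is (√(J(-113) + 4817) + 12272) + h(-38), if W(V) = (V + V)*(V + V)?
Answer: 12434 + √61463073/113 ≈ 12503.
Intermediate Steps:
U = 10
W(V) = 4*V² (W(V) = (2*V)*(2*V) = 4*V²)
J(u) = 400/u (J(u) = (4*10²)/u = (4*100)/u = 400/u)
(√(J(-113) + 4817) + 12272) + h(-38) = (√(400/(-113) + 4817) + 12272) + 162 = (√(400*(-1/113) + 4817) + 12272) + 162 = (√(-400/113 + 4817) + 12272) + 162 = (√(543921/113) + 12272) + 162 = (√61463073/113 + 12272) + 162 = (12272 + √61463073/113) + 162 = 12434 + √61463073/113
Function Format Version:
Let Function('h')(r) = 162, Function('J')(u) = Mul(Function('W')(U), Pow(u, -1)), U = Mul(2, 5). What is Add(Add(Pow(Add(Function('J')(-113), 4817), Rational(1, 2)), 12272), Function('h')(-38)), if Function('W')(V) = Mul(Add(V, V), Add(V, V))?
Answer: Add(12434, Mul(Rational(1, 113), Pow(61463073, Rational(1, 2)))) ≈ 12503.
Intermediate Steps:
U = 10
Function('W')(V) = Mul(4, Pow(V, 2)) (Function('W')(V) = Mul(Mul(2, V), Mul(2, V)) = Mul(4, Pow(V, 2)))
Function('J')(u) = Mul(400, Pow(u, -1)) (Function('J')(u) = Mul(Mul(4, Pow(10, 2)), Pow(u, -1)) = Mul(Mul(4, 100), Pow(u, -1)) = Mul(400, Pow(u, -1)))
Add(Add(Pow(Add(Function('J')(-113), 4817), Rational(1, 2)), 12272), Function('h')(-38)) = Add(Add(Pow(Add(Mul(400, Pow(-113, -1)), 4817), Rational(1, 2)), 12272), 162) = Add(Add(Pow(Add(Mul(400, Rational(-1, 113)), 4817), Rational(1, 2)), 12272), 162) = Add(Add(Pow(Add(Rational(-400, 113), 4817), Rational(1, 2)), 12272), 162) = Add(Add(Pow(Rational(543921, 113), Rational(1, 2)), 12272), 162) = Add(Add(Mul(Rational(1, 113), Pow(61463073, Rational(1, 2))), 12272), 162) = Add(Add(12272, Mul(Rational(1, 113), Pow(61463073, Rational(1, 2)))), 162) = Add(12434, Mul(Rational(1, 113), Pow(61463073, Rational(1, 2))))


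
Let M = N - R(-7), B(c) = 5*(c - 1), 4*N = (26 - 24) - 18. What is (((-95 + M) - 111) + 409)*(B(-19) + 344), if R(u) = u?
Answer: 50264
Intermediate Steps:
N = -4 (N = ((26 - 24) - 18)/4 = (2 - 18)/4 = (¼)*(-16) = -4)
B(c) = -5 + 5*c (B(c) = 5*(-1 + c) = -5 + 5*c)
M = 3 (M = -4 - 1*(-7) = -4 + 7 = 3)
(((-95 + M) - 111) + 409)*(B(-19) + 344) = (((-95 + 3) - 111) + 409)*((-5 + 5*(-19)) + 344) = ((-92 - 111) + 409)*((-5 - 95) + 344) = (-203 + 409)*(-100 + 344) = 206*244 = 50264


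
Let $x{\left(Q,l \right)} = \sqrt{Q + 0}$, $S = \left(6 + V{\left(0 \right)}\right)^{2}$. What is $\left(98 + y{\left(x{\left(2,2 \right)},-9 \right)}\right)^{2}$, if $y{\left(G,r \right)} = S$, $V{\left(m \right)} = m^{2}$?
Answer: $17956$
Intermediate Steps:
$S = 36$ ($S = \left(6 + 0^{2}\right)^{2} = \left(6 + 0\right)^{2} = 6^{2} = 36$)
$x{\left(Q,l \right)} = \sqrt{Q}$
$y{\left(G,r \right)} = 36$
$\left(98 + y{\left(x{\left(2,2 \right)},-9 \right)}\right)^{2} = \left(98 + 36\right)^{2} = 134^{2} = 17956$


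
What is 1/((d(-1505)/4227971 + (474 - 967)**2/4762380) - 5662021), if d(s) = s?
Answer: -40842199860/231249391223665657 ≈ -1.7662e-7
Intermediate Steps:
1/((d(-1505)/4227971 + (474 - 967)**2/4762380) - 5662021) = 1/((-1505/4227971 + (474 - 967)**2/4762380) - 5662021) = 1/((-1505*1/4227971 + (-493)**2*(1/4762380)) - 5662021) = 1/((-1505/4227971 + 243049*(1/4762380)) - 5662021) = 1/((-1505/4227971 + 493/9660) - 5662021) = 1/(2069851403/40842199860 - 5662021) = 1/(-231249391223665657/40842199860) = -40842199860/231249391223665657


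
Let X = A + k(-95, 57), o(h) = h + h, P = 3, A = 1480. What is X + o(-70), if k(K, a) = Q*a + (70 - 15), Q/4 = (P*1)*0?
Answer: 1395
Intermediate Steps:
o(h) = 2*h
Q = 0 (Q = 4*((3*1)*0) = 4*(3*0) = 4*0 = 0)
k(K, a) = 55 (k(K, a) = 0*a + (70 - 15) = 0 + 55 = 55)
X = 1535 (X = 1480 + 55 = 1535)
X + o(-70) = 1535 + 2*(-70) = 1535 - 140 = 1395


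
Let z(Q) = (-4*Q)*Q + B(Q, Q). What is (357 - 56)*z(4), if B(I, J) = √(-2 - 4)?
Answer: -19264 + 301*I*√6 ≈ -19264.0 + 737.3*I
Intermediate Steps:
B(I, J) = I*√6 (B(I, J) = √(-6) = I*√6)
z(Q) = -4*Q² + I*√6 (z(Q) = (-4*Q)*Q + I*√6 = -4*Q² + I*√6)
(357 - 56)*z(4) = (357 - 56)*(-4*4² + I*√6) = 301*(-4*16 + I*√6) = 301*(-64 + I*√6) = -19264 + 301*I*√6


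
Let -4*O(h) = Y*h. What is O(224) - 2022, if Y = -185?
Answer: 8338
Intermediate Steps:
O(h) = 185*h/4 (O(h) = -(-185)*h/4 = 185*h/4)
O(224) - 2022 = (185/4)*224 - 2022 = 10360 - 2022 = 8338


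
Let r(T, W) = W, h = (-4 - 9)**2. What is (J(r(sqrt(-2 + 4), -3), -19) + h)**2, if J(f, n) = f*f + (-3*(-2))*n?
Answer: 4096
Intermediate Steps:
h = 169 (h = (-13)**2 = 169)
J(f, n) = f**2 + 6*n
(J(r(sqrt(-2 + 4), -3), -19) + h)**2 = (((-3)**2 + 6*(-19)) + 169)**2 = ((9 - 114) + 169)**2 = (-105 + 169)**2 = 64**2 = 4096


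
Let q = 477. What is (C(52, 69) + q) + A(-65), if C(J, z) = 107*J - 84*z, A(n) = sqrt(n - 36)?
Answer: 245 + I*sqrt(101) ≈ 245.0 + 10.05*I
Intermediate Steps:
A(n) = sqrt(-36 + n)
C(J, z) = -84*z + 107*J
(C(52, 69) + q) + A(-65) = ((-84*69 + 107*52) + 477) + sqrt(-36 - 65) = ((-5796 + 5564) + 477) + sqrt(-101) = (-232 + 477) + I*sqrt(101) = 245 + I*sqrt(101)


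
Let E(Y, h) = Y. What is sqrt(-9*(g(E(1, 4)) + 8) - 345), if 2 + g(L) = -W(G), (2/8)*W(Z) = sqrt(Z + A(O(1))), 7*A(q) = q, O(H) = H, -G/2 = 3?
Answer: sqrt(-19551 + 252*I*sqrt(287))/7 ≈ 2.1681 + 20.092*I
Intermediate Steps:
G = -6 (G = -2*3 = -6)
A(q) = q/7
W(Z) = 4*sqrt(1/7 + Z) (W(Z) = 4*sqrt(Z + (1/7)*1) = 4*sqrt(Z + 1/7) = 4*sqrt(1/7 + Z))
g(L) = -2 - 4*I*sqrt(287)/7 (g(L) = -2 - 4*sqrt(7 + 49*(-6))/7 = -2 - 4*sqrt(7 - 294)/7 = -2 - 4*sqrt(-287)/7 = -2 - 4*I*sqrt(287)/7)
sqrt(-9*(g(E(1, 4)) + 8) - 345) = sqrt(-9*((-2 - 4*I*sqrt(287)/7) + 8) - 345) = sqrt(-9*(6 - 4*I*sqrt(287)/7) - 345) = sqrt((-54 + 36*I*sqrt(287)/7) - 345) = sqrt(-399 + 36*I*sqrt(287)/7)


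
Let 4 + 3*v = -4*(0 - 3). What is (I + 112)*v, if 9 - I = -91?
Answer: 1696/3 ≈ 565.33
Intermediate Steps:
v = 8/3 (v = -4/3 + (-4*(0 - 3))/3 = -4/3 + (-4*(-3))/3 = -4/3 + (⅓)*12 = -4/3 + 4 = 8/3 ≈ 2.6667)
I = 100 (I = 9 - 1*(-91) = 9 + 91 = 100)
(I + 112)*v = (100 + 112)*(8/3) = 212*(8/3) = 1696/3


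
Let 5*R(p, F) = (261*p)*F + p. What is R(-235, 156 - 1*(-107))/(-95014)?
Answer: 1613134/47507 ≈ 33.956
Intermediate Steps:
R(p, F) = p/5 + 261*F*p/5 (R(p, F) = ((261*p)*F + p)/5 = (261*F*p + p)/5 = (p + 261*F*p)/5 = p/5 + 261*F*p/5)
R(-235, 156 - 1*(-107))/(-95014) = ((1/5)*(-235)*(1 + 261*(156 - 1*(-107))))/(-95014) = ((1/5)*(-235)*(1 + 261*(156 + 107)))*(-1/95014) = ((1/5)*(-235)*(1 + 261*263))*(-1/95014) = ((1/5)*(-235)*(1 + 68643))*(-1/95014) = ((1/5)*(-235)*68644)*(-1/95014) = -3226268*(-1/95014) = 1613134/47507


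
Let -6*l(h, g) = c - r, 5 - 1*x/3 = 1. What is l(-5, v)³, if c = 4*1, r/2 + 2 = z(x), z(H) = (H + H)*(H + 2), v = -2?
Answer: 36594368/27 ≈ 1.3553e+6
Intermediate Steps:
x = 12 (x = 15 - 3*1 = 15 - 3 = 12)
z(H) = 2*H*(2 + H) (z(H) = (2*H)*(2 + H) = 2*H*(2 + H))
r = 668 (r = -4 + 2*(2*12*(2 + 12)) = -4 + 2*(2*12*14) = -4 + 2*336 = -4 + 672 = 668)
c = 4
l(h, g) = 332/3 (l(h, g) = -(4 - 1*668)/6 = -(4 - 668)/6 = -⅙*(-664) = 332/3)
l(-5, v)³ = (332/3)³ = 36594368/27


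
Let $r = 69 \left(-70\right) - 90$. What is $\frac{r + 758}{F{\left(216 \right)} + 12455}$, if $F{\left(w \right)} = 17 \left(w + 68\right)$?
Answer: $- \frac{4162}{17283} \approx -0.24081$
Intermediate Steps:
$r = -4920$ ($r = -4830 - 90 = -4920$)
$F{\left(w \right)} = 1156 + 17 w$ ($F{\left(w \right)} = 17 \left(68 + w\right) = 1156 + 17 w$)
$\frac{r + 758}{F{\left(216 \right)} + 12455} = \frac{-4920 + 758}{\left(1156 + 17 \cdot 216\right) + 12455} = - \frac{4162}{\left(1156 + 3672\right) + 12455} = - \frac{4162}{4828 + 12455} = - \frac{4162}{17283}$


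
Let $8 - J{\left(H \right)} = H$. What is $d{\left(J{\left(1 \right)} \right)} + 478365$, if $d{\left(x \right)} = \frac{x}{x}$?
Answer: $478366$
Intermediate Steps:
$J{\left(H \right)} = 8 - H$
$d{\left(x \right)} = 1$
$d{\left(J{\left(1 \right)} \right)} + 478365 = 1 + 478365 = 478366$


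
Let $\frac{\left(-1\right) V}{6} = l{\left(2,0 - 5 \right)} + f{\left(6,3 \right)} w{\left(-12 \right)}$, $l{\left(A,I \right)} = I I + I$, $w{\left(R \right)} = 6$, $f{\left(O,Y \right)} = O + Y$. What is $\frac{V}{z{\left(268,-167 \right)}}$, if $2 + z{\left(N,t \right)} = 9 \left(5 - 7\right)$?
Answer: $\frac{111}{5} \approx 22.2$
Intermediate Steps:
$z{\left(N,t \right)} = -20$ ($z{\left(N,t \right)} = -2 + 9 \left(5 - 7\right) = -2 + 9 \left(-2\right) = -2 - 18 = -20$)
$l{\left(A,I \right)} = I + I^{2}$ ($l{\left(A,I \right)} = I^{2} + I = I + I^{2}$)
$V = -444$ ($V = - 6 \left(\left(0 - 5\right) \left(1 + \left(0 - 5\right)\right) + \left(6 + 3\right) 6\right) = - 6 \left(- 5 \left(1 - 5\right) + 9 \cdot 6\right) = - 6 \left(\left(-5\right) \left(-4\right) + 54\right) = - 6 \left(20 + 54\right) = \left(-6\right) 74 = -444$)
$\frac{V}{z{\left(268,-167 \right)}} = - \frac{444}{-20} = \left(-444\right) \left(- \frac{1}{20}\right) = \frac{111}{5}$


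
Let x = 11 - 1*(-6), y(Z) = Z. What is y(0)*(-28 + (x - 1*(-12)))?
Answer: 0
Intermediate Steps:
x = 17 (x = 11 + 6 = 17)
y(0)*(-28 + (x - 1*(-12))) = 0*(-28 + (17 - 1*(-12))) = 0*(-28 + (17 + 12)) = 0*(-28 + 29) = 0*1 = 0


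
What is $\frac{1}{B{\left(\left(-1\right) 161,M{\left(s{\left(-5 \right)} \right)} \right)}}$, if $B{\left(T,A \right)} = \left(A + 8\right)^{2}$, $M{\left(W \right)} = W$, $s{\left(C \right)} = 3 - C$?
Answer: $\frac{1}{256} \approx 0.0039063$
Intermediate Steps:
$B{\left(T,A \right)} = \left(8 + A\right)^{2}$
$\frac{1}{B{\left(\left(-1\right) 161,M{\left(s{\left(-5 \right)} \right)} \right)}} = \frac{1}{\left(8 + \left(3 - -5\right)\right)^{2}} = \frac{1}{\left(8 + \left(3 + 5\right)\right)^{2}} = \frac{1}{\left(8 + 8\right)^{2}} = \frac{1}{16^{2}} = \frac{1}{256}$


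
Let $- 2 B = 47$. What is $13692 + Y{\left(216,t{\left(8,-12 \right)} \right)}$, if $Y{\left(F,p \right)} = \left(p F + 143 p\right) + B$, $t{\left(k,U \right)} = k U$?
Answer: $- \frac{41591}{2} \approx -20796.0$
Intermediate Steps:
$B = - \frac{47}{2}$ ($B = \left(- \frac{1}{2}\right) 47 = - \frac{47}{2} \approx -23.5$)
$t{\left(k,U \right)} = U k$
$Y{\left(F,p \right)} = - \frac{47}{2} + 143 p + F p$ ($Y{\left(F,p \right)} = \left(p F + 143 p\right) - \frac{47}{2} = \left(F p + 143 p\right) - \frac{47}{2} = \left(143 p + F p\right) - \frac{47}{2} = - \frac{47}{2} + 143 p + F p$)
$13692 + Y{\left(216,t{\left(8,-12 \right)} \right)} = 13692 + \left(- \frac{47}{2} + 143 \left(\left(-12\right) 8\right) + 216 \left(\left(-12\right) 8\right)\right) = 13692 + \left(- \frac{47}{2} + 143 \left(-96\right) + 216 \left(-96\right)\right) = 13692 - \frac{68975}{2} = - \frac{41591}{2}$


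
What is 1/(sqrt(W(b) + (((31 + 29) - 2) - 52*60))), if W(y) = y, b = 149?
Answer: -I*sqrt(2913)/2913 ≈ -0.018528*I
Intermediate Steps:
1/(sqrt(W(b) + (((31 + 29) - 2) - 52*60))) = 1/(sqrt(149 + (((31 + 29) - 2) - 52*60))) = 1/(sqrt(149 + ((60 - 2) - 3120))) = 1/(sqrt(149 + (58 - 3120))) = 1/(sqrt(149 - 3062)) = 1/(sqrt(-2913)) = 1/(I*sqrt(2913)) = -I*sqrt(2913)/2913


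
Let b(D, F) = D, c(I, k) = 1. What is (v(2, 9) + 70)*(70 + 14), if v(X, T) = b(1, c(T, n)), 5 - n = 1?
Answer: 5964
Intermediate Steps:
n = 4 (n = 5 - 1*1 = 5 - 1 = 4)
v(X, T) = 1
(v(2, 9) + 70)*(70 + 14) = (1 + 70)*(70 + 14) = 71*84 = 5964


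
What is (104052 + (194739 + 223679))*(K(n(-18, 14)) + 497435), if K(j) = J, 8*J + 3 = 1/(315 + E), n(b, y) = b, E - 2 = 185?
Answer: 521868494656925/2008 ≈ 2.5989e+11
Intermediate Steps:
E = 187 (E = 2 + 185 = 187)
J = -1505/4016 (J = -3/8 + 1/(8*(315 + 187)) = -3/8 + (⅛)/502 = -3/8 + (⅛)*(1/502) = -3/8 + 1/4016 = -1505/4016 ≈ -0.37475)
K(j) = -1505/4016
(104052 + (194739 + 223679))*(K(n(-18, 14)) + 497435) = (104052 + (194739 + 223679))*(-1505/4016 + 497435) = (104052 + 418418)*(1997697455/4016) = 522470*(1997697455/4016) = 521868494656925/2008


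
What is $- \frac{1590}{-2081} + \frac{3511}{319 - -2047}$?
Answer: $\frac{11068331}{4923646} \approx 2.248$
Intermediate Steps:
$- \frac{1590}{-2081} + \frac{3511}{319 - -2047} = \left(-1590\right) \left(- \frac{1}{2081}\right) + \frac{3511}{319 + 2047} = \frac{1590}{2081} + \frac{3511}{2366} = \frac{11068331}{4923646}$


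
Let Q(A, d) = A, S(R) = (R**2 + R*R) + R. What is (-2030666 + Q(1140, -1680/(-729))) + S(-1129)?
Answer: 518627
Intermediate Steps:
S(R) = R + 2*R**2 (S(R) = (R**2 + R**2) + R = 2*R**2 + R = R + 2*R**2)
(-2030666 + Q(1140, -1680/(-729))) + S(-1129) = (-2030666 + 1140) - 1129*(1 + 2*(-1129)) = -2029526 - 1129*(1 - 2258) = -2029526 - 1129*(-2257) = -2029526 + 2548153 = 518627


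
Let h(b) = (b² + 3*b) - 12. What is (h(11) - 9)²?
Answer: 17689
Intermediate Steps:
h(b) = -12 + b² + 3*b
(h(11) - 9)² = ((-12 + 11² + 3*11) - 9)² = ((-12 + 121 + 33) - 9)² = (142 - 9)² = 133² = 17689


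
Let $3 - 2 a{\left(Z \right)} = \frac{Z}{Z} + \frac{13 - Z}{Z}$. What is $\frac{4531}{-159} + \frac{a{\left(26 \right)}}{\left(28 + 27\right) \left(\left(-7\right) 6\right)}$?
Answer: $- \frac{930383}{32648} \approx -28.497$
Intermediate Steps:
$a{\left(Z \right)} = 1 - \frac{13 - Z}{2 Z}$ ($a{\left(Z \right)} = \frac{3}{2} - \frac{\frac{Z}{Z} + \frac{13 - Z}{Z}}{2} = \frac{3}{2} - \frac{1 + \frac{13 - Z}{Z}}{2} = \frac{3}{2} - \left(\frac{1}{2} + \frac{13 - Z}{2 Z}\right) = 1 - \frac{13 - Z}{2 Z}$)
$\frac{4531}{-159} + \frac{a{\left(26 \right)}}{\left(28 + 27\right) \left(\left(-7\right) 6\right)} = \frac{4531}{-159} + \frac{\frac{1}{2} \cdot \frac{1}{26} \left(-13 + 3 \cdot 26\right)}{\left(28 + 27\right) \left(\left(-7\right) 6\right)} = 4531 \left(- \frac{1}{159}\right) + \frac{\frac{1}{2} \cdot \frac{1}{26} \left(-13 + 78\right)}{55 \left(-42\right)} = - \frac{4531}{159} + \frac{\frac{1}{2} \cdot \frac{1}{26} \cdot 65}{-2310} = - \frac{4531}{159} + \frac{5}{4} \left(- \frac{1}{2310}\right) = - \frac{4531}{159} - \frac{1}{1848} = - \frac{930383}{32648}$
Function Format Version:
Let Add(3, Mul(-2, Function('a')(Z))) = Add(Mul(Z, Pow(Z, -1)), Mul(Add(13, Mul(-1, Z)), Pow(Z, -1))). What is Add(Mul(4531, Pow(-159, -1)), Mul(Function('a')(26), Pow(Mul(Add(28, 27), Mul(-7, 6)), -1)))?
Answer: Rational(-930383, 32648) ≈ -28.497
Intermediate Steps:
Function('a')(Z) = Add(1, Mul(Rational(-1, 2), Pow(Z, -1), Add(13, Mul(-1, Z)))) (Function('a')(Z) = Add(Rational(3, 2), Mul(Rational(-1, 2), Add(Mul(Z, Pow(Z, -1)), Mul(Add(13, Mul(-1, Z)), Pow(Z, -1))))) = Add(Rational(3, 2), Mul(Rational(-1, 2), Add(1, Mul(Pow(Z, -1), Add(13, Mul(-1, Z)))))) = Add(Rational(3, 2), Add(Rational(-1, 2), Mul(Rational(-1, 2), Pow(Z, -1), Add(13, Mul(-1, Z))))) = Add(1, Mul(Rational(-1, 2), Pow(Z, -1), Add(13, Mul(-1, Z)))))
Add(Mul(4531, Pow(-159, -1)), Mul(Function('a')(26), Pow(Mul(Add(28, 27), Mul(-7, 6)), -1))) = Add(Mul(4531, Pow(-159, -1)), Mul(Mul(Rational(1, 2), Pow(26, -1), Add(-13, Mul(3, 26))), Pow(Mul(Add(28, 27), Mul(-7, 6)), -1))) = Add(Mul(4531, Rational(-1, 159)), Mul(Mul(Rational(1, 2), Rational(1, 26), Add(-13, 78)), Pow(Mul(55, -42), -1))) = Add(Rational(-4531, 159), Mul(Mul(Rational(1, 2), Rational(1, 26), 65), Pow(-2310, -1))) = Add(Rational(-4531, 159), Mul(Rational(5, 4), Rational(-1, 2310))) = Add(Rational(-4531, 159), Rational(-1, 1848)) = Rational(-930383, 32648)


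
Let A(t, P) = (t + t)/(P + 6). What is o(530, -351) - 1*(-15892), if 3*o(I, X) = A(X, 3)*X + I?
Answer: 75584/3 ≈ 25195.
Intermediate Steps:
A(t, P) = 2*t/(6 + P) (A(t, P) = (2*t)/(6 + P) = 2*t/(6 + P))
o(I, X) = I/3 + 2*X**2/27 (o(I, X) = ((2*X/(6 + 3))*X + I)/3 = ((2*X/9)*X + I)/3 = (2*X**2/9 + I)/3 = (I + 2*X**2/9)/3 = I/3 + 2*X**2/27)
o(530, -351) - 1*(-15892) = ((1/3)*530 + (2/27)*(-351)**2) - 1*(-15892) = (530/3 + (2/27)*123201) + 15892 = (530/3 + 9126) + 15892 = 27908/3 + 15892 = 75584/3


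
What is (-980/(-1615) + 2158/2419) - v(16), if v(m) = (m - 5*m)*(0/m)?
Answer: 1171158/781337 ≈ 1.4989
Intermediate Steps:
v(m) = 0 (v(m) = -4*m*0 = 0)
(-980/(-1615) + 2158/2419) - v(16) = (-980/(-1615) + 2158/2419) - 1*0 = (-980*(-1/1615) + 2158*(1/2419)) + 0 = (196/323 + 2158/2419) + 0 = 1171158/781337 + 0 = 1171158/781337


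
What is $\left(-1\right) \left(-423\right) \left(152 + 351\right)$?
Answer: $212769$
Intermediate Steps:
$\left(-1\right) \left(-423\right) \left(152 + 351\right) = 423 \cdot 503 = 212769$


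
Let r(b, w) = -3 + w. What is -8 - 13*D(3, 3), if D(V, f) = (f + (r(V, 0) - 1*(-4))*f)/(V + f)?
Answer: -21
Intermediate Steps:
D(V, f) = 2*f/(V + f) (D(V, f) = (f + ((-3 + 0) - 1*(-4))*f)/(V + f) = (f + (-3 + 4)*f)/(V + f) = (f + 1*f)/(V + f) = (f + f)/(V + f) = (2*f)/(V + f) = 2*f/(V + f))
-8 - 13*D(3, 3) = -8 - 26*3/(3 + 3) = -8 - 26*3/6 = -8 - 13*1 = -8 - 13 = -21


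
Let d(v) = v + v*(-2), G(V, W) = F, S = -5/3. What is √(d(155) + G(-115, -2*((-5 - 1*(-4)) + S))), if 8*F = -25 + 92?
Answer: I*√2346/4 ≈ 12.109*I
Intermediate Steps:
S = -5/3 (S = -5*⅓ = -5/3 ≈ -1.6667)
F = 67/8 (F = (-25 + 92)/8 = (⅛)*67 = 67/8 ≈ 8.3750)
G(V, W) = 67/8
d(v) = -v (d(v) = v - 2*v = -v)
√(d(155) + G(-115, -2*((-5 - 1*(-4)) + S))) = √(-1*155 + 67/8) = √(-155 + 67/8) = √(-1173/8) = I*√2346/4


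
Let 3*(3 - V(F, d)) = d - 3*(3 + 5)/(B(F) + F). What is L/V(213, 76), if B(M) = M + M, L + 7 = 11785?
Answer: -7526142/14263 ≈ -527.67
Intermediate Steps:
L = 11778 (L = -7 + 11785 = 11778)
B(M) = 2*M
V(F, d) = 3 - d/3 + 8/(3*F) (V(F, d) = 3 - (d - 3*(3 + 5)/(2*F + F))/3 = 3 - (d - 24/(3*F))/3 = 3 - (d - 24*1/(3*F))/3 = 3 - (d - 8/F)/3 = 3 + (-d/3 + 8/(3*F)) = 3 - d/3 + 8/(3*F))
L/V(213, 76) = 11778/(3 - ⅓*76 + (8/3)/213) = 11778/(3 - 76/3 + (8/3)*(1/213)) = 11778/(3 - 76/3 + 8/639) = 11778/(-14263/639) = 11778*(-639/14263) = -7526142/14263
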